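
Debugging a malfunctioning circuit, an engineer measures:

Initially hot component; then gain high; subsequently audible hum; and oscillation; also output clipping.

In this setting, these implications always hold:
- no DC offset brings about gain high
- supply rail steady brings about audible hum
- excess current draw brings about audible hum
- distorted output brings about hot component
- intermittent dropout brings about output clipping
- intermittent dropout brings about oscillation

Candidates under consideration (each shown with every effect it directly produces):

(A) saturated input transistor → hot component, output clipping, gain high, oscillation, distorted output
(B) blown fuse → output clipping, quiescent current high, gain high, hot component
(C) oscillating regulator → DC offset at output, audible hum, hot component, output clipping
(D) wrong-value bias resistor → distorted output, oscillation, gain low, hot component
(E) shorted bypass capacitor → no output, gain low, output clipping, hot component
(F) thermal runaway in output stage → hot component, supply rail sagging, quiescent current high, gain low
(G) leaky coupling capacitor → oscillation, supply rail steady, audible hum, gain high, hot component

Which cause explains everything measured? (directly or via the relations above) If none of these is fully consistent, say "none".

Per-candidate check:
(A) saturated input transistor — hot component +; gain high +; audible hum -; oscillation +; output clipping +
(B) blown fuse — hot component +; gain high +; audible hum -; oscillation -; output clipping +
(C) oscillating regulator — hot component +; gain high -; audible hum +; oscillation -; output clipping +
(D) wrong-value bias resistor — hot component +; gain high -; audible hum -; oscillation +; output clipping -
(E) shorted bypass capacitor — fails on gain high, audible hum, oscillation (predicts gain low, not gain high)
(F) thermal runaway in output stage — hot component +; gain high -; audible hum -; oscillation -; output clipping -
(G) leaky coupling capacitor — hot component +; gain high +; audible hum +; oscillation +; output clipping -
Every candidate fails on at least one observation.

none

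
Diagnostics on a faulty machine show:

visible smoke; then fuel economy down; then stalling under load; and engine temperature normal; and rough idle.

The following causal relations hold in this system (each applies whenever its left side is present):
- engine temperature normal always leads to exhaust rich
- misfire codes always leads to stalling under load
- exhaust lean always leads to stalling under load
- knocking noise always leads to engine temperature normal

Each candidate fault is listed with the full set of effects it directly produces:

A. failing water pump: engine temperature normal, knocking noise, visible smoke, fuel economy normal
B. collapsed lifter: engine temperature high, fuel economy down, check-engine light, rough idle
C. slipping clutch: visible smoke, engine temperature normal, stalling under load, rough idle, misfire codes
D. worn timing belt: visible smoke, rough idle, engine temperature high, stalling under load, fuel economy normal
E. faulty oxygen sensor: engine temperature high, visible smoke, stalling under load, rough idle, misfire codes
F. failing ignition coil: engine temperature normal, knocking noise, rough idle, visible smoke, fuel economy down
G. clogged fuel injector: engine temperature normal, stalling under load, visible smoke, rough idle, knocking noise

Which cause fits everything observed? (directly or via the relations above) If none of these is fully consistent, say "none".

Testing each hypothesis:
(A) failing water pump — visible smoke +; fuel economy down -; stalling under load -; engine temperature normal +; rough idle -
(B) collapsed lifter — fails on visible smoke, stalling under load, engine temperature normal (predicts engine temperature high, not engine temperature normal)
(C) slipping clutch — does not account for fuel economy down
(D) worn timing belt — visible smoke +; fuel economy down -; stalling under load +; engine temperature normal -; rough idle +
(E) faulty oxygen sensor — fails on fuel economy down, engine temperature normal (predicts engine temperature high, not engine temperature normal)
(F) failing ignition coil — visible smoke +; fuel economy down +; stalling under load -; engine temperature normal +; rough idle +
(G) clogged fuel injector — visible smoke +; fuel economy down -; stalling under load +; engine temperature normal +; rough idle +
Every candidate fails on at least one observation.

none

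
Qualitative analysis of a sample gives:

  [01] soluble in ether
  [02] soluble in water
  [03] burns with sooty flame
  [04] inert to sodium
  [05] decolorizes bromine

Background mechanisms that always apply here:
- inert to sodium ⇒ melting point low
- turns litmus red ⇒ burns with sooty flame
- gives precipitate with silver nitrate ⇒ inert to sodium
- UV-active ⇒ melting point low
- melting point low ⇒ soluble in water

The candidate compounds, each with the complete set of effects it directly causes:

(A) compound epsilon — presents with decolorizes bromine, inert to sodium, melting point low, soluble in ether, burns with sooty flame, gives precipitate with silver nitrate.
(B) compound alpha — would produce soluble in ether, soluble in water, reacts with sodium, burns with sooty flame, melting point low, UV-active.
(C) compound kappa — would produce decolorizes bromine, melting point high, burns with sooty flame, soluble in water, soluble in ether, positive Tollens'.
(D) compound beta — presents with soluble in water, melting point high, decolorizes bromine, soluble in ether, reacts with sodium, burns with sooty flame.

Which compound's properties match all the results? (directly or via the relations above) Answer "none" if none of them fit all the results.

A

Per-candidate check:
(A) compound epsilon — accounts for every observation (soluble in water through melting point low → soluble in water)
(B) compound alpha — fails on inert to sodium, decolorizes bromine (predicts reacts with sodium, not inert to sodium)
(C) compound kappa — soluble in ether +; soluble in water +; burns with sooty flame +; inert to sodium -; decolorizes bromine +
(D) compound beta — soluble in ether +; soluble in water +; burns with sooty flame +; inert to sodium -; decolorizes bromine +
(A) alone accounts for all the evidence.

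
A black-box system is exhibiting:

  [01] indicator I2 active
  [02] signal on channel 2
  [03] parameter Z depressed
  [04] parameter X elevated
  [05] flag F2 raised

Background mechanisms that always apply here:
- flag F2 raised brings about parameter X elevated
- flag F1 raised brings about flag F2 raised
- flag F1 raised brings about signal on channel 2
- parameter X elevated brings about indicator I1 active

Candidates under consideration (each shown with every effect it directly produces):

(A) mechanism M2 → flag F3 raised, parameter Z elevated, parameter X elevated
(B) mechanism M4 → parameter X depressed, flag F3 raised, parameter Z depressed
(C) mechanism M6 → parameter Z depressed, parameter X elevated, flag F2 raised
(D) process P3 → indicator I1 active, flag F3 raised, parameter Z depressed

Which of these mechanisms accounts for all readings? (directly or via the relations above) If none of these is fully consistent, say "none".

Checking each candidate against the observations:
(A) mechanism M2 — indicator I2 active miss; signal on channel 2 miss; parameter Z depressed miss; parameter X elevated match; flag F2 raised miss
(B) mechanism M4 — indicator I2 active miss; signal on channel 2 miss; parameter Z depressed match; parameter X elevated miss; flag F2 raised miss
(C) mechanism M6 — does not account for indicator I2 active, signal on channel 2
(D) process P3 — does not account for indicator I2 active, signal on channel 2, parameter X elevated, flag F2 raised
Every candidate fails on at least one observation.

none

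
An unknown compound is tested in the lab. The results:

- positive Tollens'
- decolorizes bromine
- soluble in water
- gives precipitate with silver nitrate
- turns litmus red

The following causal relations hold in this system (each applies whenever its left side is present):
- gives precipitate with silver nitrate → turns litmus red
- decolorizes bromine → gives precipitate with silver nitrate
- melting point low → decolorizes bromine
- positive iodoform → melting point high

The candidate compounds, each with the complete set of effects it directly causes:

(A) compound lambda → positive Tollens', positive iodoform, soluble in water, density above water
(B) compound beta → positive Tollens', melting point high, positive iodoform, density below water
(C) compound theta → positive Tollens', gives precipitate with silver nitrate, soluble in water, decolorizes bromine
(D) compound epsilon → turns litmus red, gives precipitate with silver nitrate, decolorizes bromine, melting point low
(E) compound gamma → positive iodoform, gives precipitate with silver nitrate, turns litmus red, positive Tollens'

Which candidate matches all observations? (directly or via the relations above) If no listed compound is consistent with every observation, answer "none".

C

Per-candidate check:
(A) compound lambda — positive Tollens' +; decolorizes bromine -; soluble in water +; gives precipitate with silver nitrate -; turns litmus red -
(B) compound beta — does not account for decolorizes bromine, soluble in water, gives precipitate with silver nitrate, turns litmus red
(C) compound theta — accounts for every observation (turns litmus red by gives precipitate with silver nitrate → turns litmus red)
(D) compound epsilon — positive Tollens' -; decolorizes bromine +; soluble in water -; gives precipitate with silver nitrate +; turns litmus red +
(E) compound gamma — does not account for decolorizes bromine, soluble in water
Only (C) is consistent with every observation.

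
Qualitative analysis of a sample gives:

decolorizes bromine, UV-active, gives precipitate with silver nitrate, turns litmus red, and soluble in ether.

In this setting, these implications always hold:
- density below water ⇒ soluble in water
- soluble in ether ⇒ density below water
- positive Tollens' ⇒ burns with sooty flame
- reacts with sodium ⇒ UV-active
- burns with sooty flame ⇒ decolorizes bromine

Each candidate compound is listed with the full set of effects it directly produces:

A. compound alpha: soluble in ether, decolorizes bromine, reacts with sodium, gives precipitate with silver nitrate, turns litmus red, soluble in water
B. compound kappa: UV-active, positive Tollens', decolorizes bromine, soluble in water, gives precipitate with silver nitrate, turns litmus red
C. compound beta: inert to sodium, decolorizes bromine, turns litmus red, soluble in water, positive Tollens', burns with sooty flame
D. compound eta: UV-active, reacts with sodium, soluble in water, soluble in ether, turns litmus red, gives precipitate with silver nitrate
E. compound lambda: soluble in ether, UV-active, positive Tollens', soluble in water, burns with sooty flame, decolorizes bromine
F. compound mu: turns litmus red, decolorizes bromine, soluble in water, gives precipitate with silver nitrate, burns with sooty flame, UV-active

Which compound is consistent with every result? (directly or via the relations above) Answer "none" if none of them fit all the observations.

Testing each hypothesis:
(A) compound alpha — decolorizes bromine match; UV-active match (via reacts with sodium → UV-active); gives precipitate with silver nitrate match; turns litmus red match; soluble in ether match
(B) compound kappa — does not account for soluble in ether
(C) compound beta — decolorizes bromine match; UV-active miss; gives precipitate with silver nitrate miss; turns litmus red match; soluble in ether miss
(D) compound eta — does not account for decolorizes bromine
(E) compound lambda — decolorizes bromine match; UV-active match; gives precipitate with silver nitrate miss; turns litmus red miss; soluble in ether match
(F) compound mu — decolorizes bromine match; UV-active match; gives precipitate with silver nitrate match; turns litmus red match; soluble in ether miss
(A) alone accounts for all the evidence.

A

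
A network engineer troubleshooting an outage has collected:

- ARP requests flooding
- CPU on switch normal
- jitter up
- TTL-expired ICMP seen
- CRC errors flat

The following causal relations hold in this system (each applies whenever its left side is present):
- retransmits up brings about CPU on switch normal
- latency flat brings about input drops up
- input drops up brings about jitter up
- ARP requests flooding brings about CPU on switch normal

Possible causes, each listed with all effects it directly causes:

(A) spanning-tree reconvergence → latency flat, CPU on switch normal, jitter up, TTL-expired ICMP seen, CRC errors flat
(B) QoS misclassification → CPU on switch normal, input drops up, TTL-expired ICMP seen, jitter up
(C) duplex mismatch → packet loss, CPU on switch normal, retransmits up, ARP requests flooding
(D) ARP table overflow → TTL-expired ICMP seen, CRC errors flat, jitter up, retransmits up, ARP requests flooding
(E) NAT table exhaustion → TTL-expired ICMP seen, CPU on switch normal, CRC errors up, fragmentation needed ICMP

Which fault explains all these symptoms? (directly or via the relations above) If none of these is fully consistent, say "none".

D

Per-candidate check:
(A) spanning-tree reconvergence — ARP requests flooding -; CPU on switch normal +; jitter up +; TTL-expired ICMP seen +; CRC errors flat +
(B) QoS misclassification — does not account for ARP requests flooding, CRC errors flat
(C) duplex mismatch — does not account for jitter up, TTL-expired ICMP seen, CRC errors flat
(D) ARP table overflow — ARP requests flooding +; CPU on switch normal + (through retransmits up → CPU on switch normal); jitter up +; TTL-expired ICMP seen +; CRC errors flat +
(E) NAT table exhaustion — ARP requests flooding -; CPU on switch normal +; jitter up -; TTL-expired ICMP seen +; CRC errors flat -
(D) is the only candidate with no mismatches.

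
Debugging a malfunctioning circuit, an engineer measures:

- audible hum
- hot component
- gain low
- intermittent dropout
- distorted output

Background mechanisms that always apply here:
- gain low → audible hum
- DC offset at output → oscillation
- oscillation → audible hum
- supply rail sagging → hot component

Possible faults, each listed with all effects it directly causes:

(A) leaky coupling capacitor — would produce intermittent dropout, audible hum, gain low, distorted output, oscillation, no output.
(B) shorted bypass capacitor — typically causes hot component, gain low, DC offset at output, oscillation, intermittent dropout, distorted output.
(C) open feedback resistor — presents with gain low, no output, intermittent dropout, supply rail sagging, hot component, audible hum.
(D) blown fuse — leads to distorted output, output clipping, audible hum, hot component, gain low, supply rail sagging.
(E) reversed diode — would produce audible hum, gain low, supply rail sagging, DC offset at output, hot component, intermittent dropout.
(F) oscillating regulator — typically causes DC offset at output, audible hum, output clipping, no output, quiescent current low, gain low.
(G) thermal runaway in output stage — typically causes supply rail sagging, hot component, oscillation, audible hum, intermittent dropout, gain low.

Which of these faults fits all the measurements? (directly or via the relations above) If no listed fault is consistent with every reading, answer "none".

Checking each candidate against the observations:
(A) leaky coupling capacitor — audible hum yes; hot component NO; gain low yes; intermittent dropout yes; distorted output yes
(B) shorted bypass capacitor — accounts for every observation (audible hum through oscillation → audible hum)
(C) open feedback resistor — does not account for distorted output
(D) blown fuse — audible hum yes; hot component yes; gain low yes; intermittent dropout NO; distorted output yes
(E) reversed diode — audible hum yes; hot component yes; gain low yes; intermittent dropout yes; distorted output NO
(F) oscillating regulator — audible hum yes; hot component NO; gain low yes; intermittent dropout NO; distorted output NO
(G) thermal runaway in output stage — audible hum yes; hot component yes; gain low yes; intermittent dropout yes; distorted output NO
(B) alone accounts for all the evidence.

B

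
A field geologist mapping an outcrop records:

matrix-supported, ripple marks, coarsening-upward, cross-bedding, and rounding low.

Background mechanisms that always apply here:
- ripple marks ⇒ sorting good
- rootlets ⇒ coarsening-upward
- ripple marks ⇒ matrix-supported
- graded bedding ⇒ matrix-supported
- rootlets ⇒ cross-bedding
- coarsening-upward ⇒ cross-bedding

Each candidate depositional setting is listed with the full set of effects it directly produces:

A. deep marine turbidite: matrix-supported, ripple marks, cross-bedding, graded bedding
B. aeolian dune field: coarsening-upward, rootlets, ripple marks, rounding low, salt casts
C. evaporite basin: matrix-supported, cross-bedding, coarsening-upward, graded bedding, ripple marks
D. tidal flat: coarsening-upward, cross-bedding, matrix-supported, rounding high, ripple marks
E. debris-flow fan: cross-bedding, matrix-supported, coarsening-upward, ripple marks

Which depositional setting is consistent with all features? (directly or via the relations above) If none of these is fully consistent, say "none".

B

Checking each candidate against the observations:
(A) deep marine turbidite — matrix-supported ✓; ripple marks ✓; coarsening-upward ✗; cross-bedding ✓; rounding low ✗
(B) aeolian dune field — matrix-supported ✓ (via ripple marks → matrix-supported); ripple marks ✓; coarsening-upward ✓; cross-bedding ✓ (via rootlets → cross-bedding); rounding low ✓
(C) evaporite basin — matrix-supported ✓; ripple marks ✓; coarsening-upward ✓; cross-bedding ✓; rounding low ✗
(D) tidal flat — matrix-supported ✓; ripple marks ✓; coarsening-upward ✓; cross-bedding ✓; rounding low ✗
(E) debris-flow fan — matrix-supported ✓; ripple marks ✓; coarsening-upward ✓; cross-bedding ✓; rounding low ✗
Only (B) is consistent with every observation.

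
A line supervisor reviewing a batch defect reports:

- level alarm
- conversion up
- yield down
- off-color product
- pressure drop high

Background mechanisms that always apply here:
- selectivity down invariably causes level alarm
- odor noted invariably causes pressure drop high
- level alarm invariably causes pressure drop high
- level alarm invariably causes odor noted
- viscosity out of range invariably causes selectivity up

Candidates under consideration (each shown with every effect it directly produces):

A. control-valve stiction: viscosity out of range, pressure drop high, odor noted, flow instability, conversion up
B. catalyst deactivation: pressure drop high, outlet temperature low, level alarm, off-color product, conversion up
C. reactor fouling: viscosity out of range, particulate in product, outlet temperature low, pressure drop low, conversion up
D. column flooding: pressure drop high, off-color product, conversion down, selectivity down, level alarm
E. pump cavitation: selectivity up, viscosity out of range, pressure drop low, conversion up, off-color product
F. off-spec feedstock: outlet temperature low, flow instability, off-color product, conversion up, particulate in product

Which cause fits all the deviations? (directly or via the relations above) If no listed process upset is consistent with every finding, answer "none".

none

Testing each hypothesis:
(A) control-valve stiction — level alarm ✗; conversion up ✓; yield down ✗; off-color product ✗; pressure drop high ✓
(B) catalyst deactivation — level alarm ✓; conversion up ✓; yield down ✗; off-color product ✓; pressure drop high ✓
(C) reactor fouling — level alarm ✗; conversion up ✓; yield down ✗; off-color product ✗; pressure drop high ✗
(D) column flooding — fails on conversion up, yield down (predicts conversion down, not conversion up)
(E) pump cavitation — fails on level alarm, yield down, pressure drop high (predicts pressure drop low, not pressure drop high)
(F) off-spec feedstock — does not account for level alarm, yield down, pressure drop high
None of the listed candidates fits everything.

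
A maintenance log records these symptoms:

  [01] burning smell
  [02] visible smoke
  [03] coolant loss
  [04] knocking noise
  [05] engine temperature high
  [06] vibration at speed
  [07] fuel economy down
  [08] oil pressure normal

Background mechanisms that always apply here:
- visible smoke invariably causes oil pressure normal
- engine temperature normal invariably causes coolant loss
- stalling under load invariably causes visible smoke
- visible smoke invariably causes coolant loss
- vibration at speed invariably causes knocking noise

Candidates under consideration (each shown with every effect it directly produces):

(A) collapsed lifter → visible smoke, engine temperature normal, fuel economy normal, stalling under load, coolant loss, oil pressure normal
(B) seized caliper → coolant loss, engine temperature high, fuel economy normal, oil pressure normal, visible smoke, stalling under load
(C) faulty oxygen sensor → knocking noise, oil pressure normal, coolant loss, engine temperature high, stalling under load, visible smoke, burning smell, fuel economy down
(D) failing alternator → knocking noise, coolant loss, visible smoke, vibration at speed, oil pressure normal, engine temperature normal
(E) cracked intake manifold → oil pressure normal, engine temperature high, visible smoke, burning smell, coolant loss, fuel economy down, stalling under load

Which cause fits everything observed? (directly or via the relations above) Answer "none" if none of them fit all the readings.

none

Per-candidate check:
(A) collapsed lifter — fails on burning smell, knocking noise, engine temperature high, vibration at speed, fuel economy down (predicts engine temperature normal, not engine temperature high; predicts fuel economy normal, not fuel economy down)
(B) seized caliper — fails on burning smell, knocking noise, vibration at speed, fuel economy down (predicts fuel economy normal, not fuel economy down)
(C) faulty oxygen sensor — burning smell ✓; visible smoke ✓; coolant loss ✓; knocking noise ✓; engine temperature high ✓; vibration at speed ✗; fuel economy down ✓; oil pressure normal ✓
(D) failing alternator — burning smell ✗; visible smoke ✓; coolant loss ✓; knocking noise ✓; engine temperature high ✗; vibration at speed ✓; fuel economy down ✗; oil pressure normal ✓
(E) cracked intake manifold — burning smell ✓; visible smoke ✓; coolant loss ✓; knocking noise ✗; engine temperature high ✓; vibration at speed ✗; fuel economy down ✓; oil pressure normal ✓
Every candidate fails on at least one observation.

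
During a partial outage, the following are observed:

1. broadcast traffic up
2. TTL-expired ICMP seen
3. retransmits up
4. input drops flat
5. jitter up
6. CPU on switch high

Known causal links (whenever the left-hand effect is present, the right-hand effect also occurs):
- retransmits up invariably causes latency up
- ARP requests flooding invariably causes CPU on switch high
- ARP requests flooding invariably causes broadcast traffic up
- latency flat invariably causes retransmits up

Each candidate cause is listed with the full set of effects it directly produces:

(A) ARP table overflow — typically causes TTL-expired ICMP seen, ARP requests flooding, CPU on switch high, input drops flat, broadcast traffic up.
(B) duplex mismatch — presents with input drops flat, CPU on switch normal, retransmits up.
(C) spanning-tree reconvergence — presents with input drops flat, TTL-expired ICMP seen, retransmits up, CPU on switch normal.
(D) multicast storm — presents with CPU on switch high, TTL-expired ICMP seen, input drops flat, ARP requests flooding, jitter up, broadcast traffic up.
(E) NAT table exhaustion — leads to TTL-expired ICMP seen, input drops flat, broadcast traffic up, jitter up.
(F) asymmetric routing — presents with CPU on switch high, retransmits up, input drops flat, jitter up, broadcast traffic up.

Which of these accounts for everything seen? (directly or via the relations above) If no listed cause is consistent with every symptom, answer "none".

none

For each candidate, compare predicted effects to what was observed:
(A) ARP table overflow — broadcast traffic up yes; TTL-expired ICMP seen yes; retransmits up NO; input drops flat yes; jitter up NO; CPU on switch high yes
(B) duplex mismatch — broadcast traffic up NO; TTL-expired ICMP seen NO; retransmits up yes; input drops flat yes; jitter up NO; CPU on switch high NO
(C) spanning-tree reconvergence — fails on broadcast traffic up, jitter up, CPU on switch high (predicts CPU on switch normal, not CPU on switch high)
(D) multicast storm — does not account for retransmits up
(E) NAT table exhaustion — does not account for retransmits up, CPU on switch high
(F) asymmetric routing — does not account for TTL-expired ICMP seen
Every candidate fails on at least one observation.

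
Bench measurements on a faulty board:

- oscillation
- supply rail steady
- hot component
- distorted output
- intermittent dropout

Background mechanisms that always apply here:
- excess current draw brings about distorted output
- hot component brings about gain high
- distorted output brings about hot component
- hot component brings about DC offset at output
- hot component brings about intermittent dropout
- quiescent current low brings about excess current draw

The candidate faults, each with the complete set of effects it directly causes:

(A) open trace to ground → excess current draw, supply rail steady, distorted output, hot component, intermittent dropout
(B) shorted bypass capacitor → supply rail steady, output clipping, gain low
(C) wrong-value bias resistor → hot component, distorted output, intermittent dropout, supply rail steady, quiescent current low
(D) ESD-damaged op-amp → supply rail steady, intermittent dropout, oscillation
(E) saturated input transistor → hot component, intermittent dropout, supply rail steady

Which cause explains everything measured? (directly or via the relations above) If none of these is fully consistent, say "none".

none

For each candidate, compare predicted effects to what was observed:
(A) open trace to ground — does not account for oscillation
(B) shorted bypass capacitor — does not account for oscillation, hot component, distorted output, intermittent dropout
(C) wrong-value bias resistor — oscillation -; supply rail steady +; hot component +; distorted output +; intermittent dropout +
(D) ESD-damaged op-amp — oscillation +; supply rail steady +; hot component -; distorted output -; intermittent dropout +
(E) saturated input transistor — oscillation -; supply rail steady +; hot component +; distorted output -; intermittent dropout +
No candidate is consistent with all observations.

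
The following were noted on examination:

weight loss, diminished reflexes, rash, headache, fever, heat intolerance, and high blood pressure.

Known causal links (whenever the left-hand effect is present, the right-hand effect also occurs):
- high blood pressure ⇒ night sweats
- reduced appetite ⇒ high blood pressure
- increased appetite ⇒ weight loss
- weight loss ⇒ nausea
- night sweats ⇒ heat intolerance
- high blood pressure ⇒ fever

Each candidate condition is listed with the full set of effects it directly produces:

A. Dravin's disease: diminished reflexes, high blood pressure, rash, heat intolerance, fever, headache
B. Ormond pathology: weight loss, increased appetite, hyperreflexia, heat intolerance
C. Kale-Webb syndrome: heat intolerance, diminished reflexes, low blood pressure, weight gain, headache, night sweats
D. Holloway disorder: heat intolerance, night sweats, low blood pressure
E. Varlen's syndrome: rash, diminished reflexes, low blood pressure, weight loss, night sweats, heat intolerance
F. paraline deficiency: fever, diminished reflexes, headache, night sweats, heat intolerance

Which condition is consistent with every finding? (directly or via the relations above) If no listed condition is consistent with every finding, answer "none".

For each candidate, compare predicted effects to what was observed:
(A) Dravin's disease — weight loss miss; diminished reflexes match; rash match; headache match; fever match; heat intolerance match; high blood pressure match
(B) Ormond pathology — weight loss match; diminished reflexes miss; rash miss; headache miss; fever miss; heat intolerance match; high blood pressure miss
(C) Kale-Webb syndrome — fails on weight loss, rash, fever, high blood pressure (predicts weight gain, not weight loss; predicts low blood pressure, not high blood pressure)
(D) Holloway disorder — weight loss miss; diminished reflexes miss; rash miss; headache miss; fever miss; heat intolerance match; high blood pressure miss
(E) Varlen's syndrome — fails on headache, fever, high blood pressure (predicts low blood pressure, not high blood pressure)
(F) paraline deficiency — weight loss miss; diminished reflexes match; rash miss; headache match; fever match; heat intolerance match; high blood pressure miss
No candidate is consistent with all observations.

none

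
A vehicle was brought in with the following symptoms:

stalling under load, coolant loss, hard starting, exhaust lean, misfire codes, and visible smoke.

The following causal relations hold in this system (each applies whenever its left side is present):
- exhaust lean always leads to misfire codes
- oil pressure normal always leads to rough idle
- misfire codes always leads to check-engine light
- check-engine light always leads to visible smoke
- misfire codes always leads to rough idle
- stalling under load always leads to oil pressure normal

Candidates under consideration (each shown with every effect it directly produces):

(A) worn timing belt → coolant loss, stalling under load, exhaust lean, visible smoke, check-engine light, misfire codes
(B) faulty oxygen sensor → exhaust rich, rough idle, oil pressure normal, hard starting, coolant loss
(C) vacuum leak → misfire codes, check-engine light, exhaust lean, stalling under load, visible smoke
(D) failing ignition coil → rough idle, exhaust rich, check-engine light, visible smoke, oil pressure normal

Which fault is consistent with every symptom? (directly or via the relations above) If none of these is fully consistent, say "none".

none

For each candidate, compare predicted effects to what was observed:
(A) worn timing belt — does not account for hard starting
(B) faulty oxygen sensor — stalling under load NO; coolant loss yes; hard starting yes; exhaust lean NO; misfire codes NO; visible smoke NO
(C) vacuum leak — does not account for coolant loss, hard starting
(D) failing ignition coil — fails on stalling under load, coolant loss, hard starting, exhaust lean, misfire codes (predicts exhaust rich, not exhaust lean)
Every candidate fails on at least one observation.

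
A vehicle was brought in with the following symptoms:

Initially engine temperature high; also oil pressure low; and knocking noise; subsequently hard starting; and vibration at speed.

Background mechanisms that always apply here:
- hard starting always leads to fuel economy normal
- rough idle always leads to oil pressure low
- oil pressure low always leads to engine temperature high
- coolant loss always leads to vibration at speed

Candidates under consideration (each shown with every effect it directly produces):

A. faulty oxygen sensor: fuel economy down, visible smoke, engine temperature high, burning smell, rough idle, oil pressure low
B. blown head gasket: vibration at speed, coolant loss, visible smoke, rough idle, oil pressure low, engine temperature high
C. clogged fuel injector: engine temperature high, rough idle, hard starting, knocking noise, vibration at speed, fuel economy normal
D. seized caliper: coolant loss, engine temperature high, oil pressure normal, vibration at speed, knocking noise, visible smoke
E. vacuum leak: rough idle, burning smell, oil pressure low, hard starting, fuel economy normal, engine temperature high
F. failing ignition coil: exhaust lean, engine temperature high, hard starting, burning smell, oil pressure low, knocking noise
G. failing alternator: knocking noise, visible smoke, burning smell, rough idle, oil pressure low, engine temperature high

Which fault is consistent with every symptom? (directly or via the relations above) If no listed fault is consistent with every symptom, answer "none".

C

For each candidate, compare predicted effects to what was observed:
(A) faulty oxygen sensor — does not account for knocking noise, hard starting, vibration at speed
(B) blown head gasket — engine temperature high match; oil pressure low match; knocking noise miss; hard starting miss; vibration at speed match
(C) clogged fuel injector — accounts for every observation (oil pressure low through rough idle → oil pressure low)
(D) seized caliper — fails on oil pressure low, hard starting (predicts oil pressure normal, not oil pressure low)
(E) vacuum leak — does not account for knocking noise, vibration at speed
(F) failing ignition coil — does not account for vibration at speed
(G) failing alternator — engine temperature high match; oil pressure low match; knocking noise match; hard starting miss; vibration at speed miss
(C) is the only candidate with no mismatches.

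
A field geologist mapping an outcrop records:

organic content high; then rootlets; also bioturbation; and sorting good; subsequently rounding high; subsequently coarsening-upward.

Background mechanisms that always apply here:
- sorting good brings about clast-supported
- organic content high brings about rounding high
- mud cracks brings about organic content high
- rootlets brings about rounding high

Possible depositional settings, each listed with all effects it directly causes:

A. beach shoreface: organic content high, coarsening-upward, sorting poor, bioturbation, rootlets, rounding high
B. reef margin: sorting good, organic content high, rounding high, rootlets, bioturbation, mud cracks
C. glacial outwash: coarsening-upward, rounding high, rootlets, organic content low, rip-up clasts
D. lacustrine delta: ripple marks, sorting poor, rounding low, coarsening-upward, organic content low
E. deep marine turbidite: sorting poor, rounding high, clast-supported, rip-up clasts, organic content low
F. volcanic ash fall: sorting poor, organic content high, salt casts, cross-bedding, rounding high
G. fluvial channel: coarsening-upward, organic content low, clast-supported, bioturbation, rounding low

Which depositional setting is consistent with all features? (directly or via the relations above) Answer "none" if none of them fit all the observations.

Testing each hypothesis:
(A) beach shoreface — organic content high yes; rootlets yes; bioturbation yes; sorting good NO; rounding high yes; coarsening-upward yes
(B) reef margin — does not account for coarsening-upward
(C) glacial outwash — fails on organic content high, bioturbation, sorting good (predicts organic content low, not organic content high)
(D) lacustrine delta — fails on organic content high, rootlets, bioturbation, sorting good, rounding high (predicts organic content low, not organic content high; predicts sorting poor, not sorting good; predicts rounding low, not rounding high)
(E) deep marine turbidite — organic content high NO; rootlets NO; bioturbation NO; sorting good NO; rounding high yes; coarsening-upward NO
(F) volcanic ash fall — fails on rootlets, bioturbation, sorting good, coarsening-upward (predicts sorting poor, not sorting good)
(G) fluvial channel — fails on organic content high, rootlets, sorting good, rounding high (predicts organic content low, not organic content high; predicts rounding low, not rounding high)
None of the listed candidates fits everything.

none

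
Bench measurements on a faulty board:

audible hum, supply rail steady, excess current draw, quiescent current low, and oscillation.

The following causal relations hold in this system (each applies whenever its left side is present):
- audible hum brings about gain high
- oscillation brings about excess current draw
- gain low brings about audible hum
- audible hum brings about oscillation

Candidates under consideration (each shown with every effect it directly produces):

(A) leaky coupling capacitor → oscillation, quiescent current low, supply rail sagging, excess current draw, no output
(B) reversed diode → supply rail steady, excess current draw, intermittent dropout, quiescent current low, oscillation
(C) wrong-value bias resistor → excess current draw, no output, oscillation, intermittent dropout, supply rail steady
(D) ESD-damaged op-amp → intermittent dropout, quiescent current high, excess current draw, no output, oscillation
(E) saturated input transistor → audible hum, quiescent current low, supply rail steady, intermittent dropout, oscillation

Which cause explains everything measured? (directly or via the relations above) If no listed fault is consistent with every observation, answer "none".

E

Per-candidate check:
(A) leaky coupling capacitor — audible hum ✗; supply rail steady ✗; excess current draw ✓; quiescent current low ✓; oscillation ✓
(B) reversed diode — does not account for audible hum
(C) wrong-value bias resistor — does not account for audible hum, quiescent current low
(D) ESD-damaged op-amp — audible hum ✗; supply rail steady ✗; excess current draw ✓; quiescent current low ✗; oscillation ✓
(E) saturated input transistor — accounts for every observation (excess current draw by oscillation → excess current draw)
(E) is the only candidate with no mismatches.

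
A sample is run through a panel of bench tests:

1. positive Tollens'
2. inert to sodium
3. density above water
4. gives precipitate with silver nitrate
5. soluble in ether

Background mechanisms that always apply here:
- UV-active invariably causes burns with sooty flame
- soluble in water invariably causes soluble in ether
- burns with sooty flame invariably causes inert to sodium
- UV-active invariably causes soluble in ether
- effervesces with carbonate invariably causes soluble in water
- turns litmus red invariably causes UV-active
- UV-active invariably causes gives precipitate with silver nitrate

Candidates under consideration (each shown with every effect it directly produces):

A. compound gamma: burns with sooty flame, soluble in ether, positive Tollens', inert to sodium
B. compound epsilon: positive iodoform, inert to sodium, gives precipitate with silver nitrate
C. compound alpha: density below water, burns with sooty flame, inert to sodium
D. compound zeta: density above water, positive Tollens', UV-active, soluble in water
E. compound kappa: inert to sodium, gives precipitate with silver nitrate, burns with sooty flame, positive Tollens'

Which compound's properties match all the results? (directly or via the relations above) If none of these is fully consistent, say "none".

D

For each candidate, compare predicted effects to what was observed:
(A) compound gamma — positive Tollens' ✓; inert to sodium ✓; density above water ✗; gives precipitate with silver nitrate ✗; soluble in ether ✓
(B) compound epsilon — does not account for positive Tollens', density above water, soluble in ether
(C) compound alpha — positive Tollens' ✗; inert to sodium ✓; density above water ✗; gives precipitate with silver nitrate ✗; soluble in ether ✗
(D) compound zeta — accounts for every observation (inert to sodium via UV-active → burns with sooty flame → inert to sodium)
(E) compound kappa — positive Tollens' ✓; inert to sodium ✓; density above water ✗; gives precipitate with silver nitrate ✓; soluble in ether ✗
(D) alone accounts for all the evidence.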